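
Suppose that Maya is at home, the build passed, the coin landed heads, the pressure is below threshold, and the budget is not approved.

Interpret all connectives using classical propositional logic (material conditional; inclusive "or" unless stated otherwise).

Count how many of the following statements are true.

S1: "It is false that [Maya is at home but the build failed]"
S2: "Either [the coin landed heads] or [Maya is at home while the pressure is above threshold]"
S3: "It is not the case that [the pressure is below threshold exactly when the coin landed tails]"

3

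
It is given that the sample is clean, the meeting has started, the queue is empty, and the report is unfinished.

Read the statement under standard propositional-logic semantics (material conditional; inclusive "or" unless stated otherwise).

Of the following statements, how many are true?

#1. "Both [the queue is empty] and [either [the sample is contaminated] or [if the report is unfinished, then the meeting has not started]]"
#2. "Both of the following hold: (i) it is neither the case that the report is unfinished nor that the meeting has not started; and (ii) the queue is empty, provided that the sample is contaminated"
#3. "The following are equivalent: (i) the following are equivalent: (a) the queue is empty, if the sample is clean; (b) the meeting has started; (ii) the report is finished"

0

Let M = "the queue is empty" (T), R = "the sample is contaminated" (F), N = "the report is finished" (F), V = "the meeting has started" (T).

#1: Formalization: M & (R | (~N -> ~V))

~N = ~F = T
~V = ~T = F
~N -> ~V = T -> F = F
R | (~N -> ~V) = F | F = F
M & (R | (~N -> ~V)) = T & F = F
So #1 is false.

#2: Parsed as (~N nor ~V) & (R -> M)

~N = ~F = T
~V = ~T = F
~N nor ~V = T nor F = F
R -> M = F -> T = T
(~N nor ~V) & (R -> M) = F & T = F
So #2 is false.

#3: In symbols: ((~R -> M) <-> V) <-> N

~R = ~F = T
~R -> M = T -> T = T
(~R -> M) <-> V = T <-> T = T
((~R -> M) <-> V) <-> N = T <-> F = F
Hence #3 is false.

True statements: 0 (none).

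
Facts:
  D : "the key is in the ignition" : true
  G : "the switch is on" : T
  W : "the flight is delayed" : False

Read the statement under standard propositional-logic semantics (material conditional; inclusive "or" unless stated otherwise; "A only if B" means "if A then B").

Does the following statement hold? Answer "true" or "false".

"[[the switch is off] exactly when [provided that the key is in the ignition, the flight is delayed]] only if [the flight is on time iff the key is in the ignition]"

The statement is true.

Parsed as (¬G ↔ (D → W)) → (¬W ↔ D)

¬G = ¬T = F
D → W = T → F = F
¬G ↔ (D → W) = F ↔ F = T
¬W = ¬F = T
¬W ↔ D = T ↔ T = T
(¬G ↔ (D → W)) → (¬W ↔ D) = T → T = T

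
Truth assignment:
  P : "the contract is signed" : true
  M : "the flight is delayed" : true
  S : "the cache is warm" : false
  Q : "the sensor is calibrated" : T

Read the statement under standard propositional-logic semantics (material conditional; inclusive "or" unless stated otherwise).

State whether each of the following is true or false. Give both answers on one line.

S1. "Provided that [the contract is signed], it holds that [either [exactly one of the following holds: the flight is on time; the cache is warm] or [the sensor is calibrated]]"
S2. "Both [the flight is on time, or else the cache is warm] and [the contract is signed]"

S1: Formalization: P -> ((not M xor S) or Q)

not M = not True = False
not M xor S = False xor False = False
(not M xor S) or Q = False or True = True
P -> ((not M xor S) or Q) = True -> True = True
So S1 is true.

S2: In symbols: (not M or S) and P

not M = not True = False
not M or S = False or False = False
(not M or S) and P = False and True = False
Hence S2 is false.

S1 True; S2 False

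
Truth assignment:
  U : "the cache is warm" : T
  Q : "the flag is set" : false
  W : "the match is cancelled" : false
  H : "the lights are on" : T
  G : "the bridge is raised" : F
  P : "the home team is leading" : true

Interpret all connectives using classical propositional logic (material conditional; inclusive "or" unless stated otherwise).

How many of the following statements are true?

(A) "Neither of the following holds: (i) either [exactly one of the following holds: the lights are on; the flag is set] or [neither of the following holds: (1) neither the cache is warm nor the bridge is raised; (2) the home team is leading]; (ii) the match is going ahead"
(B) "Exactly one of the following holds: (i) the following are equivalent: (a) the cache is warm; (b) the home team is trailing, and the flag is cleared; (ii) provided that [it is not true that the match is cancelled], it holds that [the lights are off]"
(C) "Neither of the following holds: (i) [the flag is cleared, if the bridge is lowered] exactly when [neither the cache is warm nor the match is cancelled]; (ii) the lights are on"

0

(A): This is ((H xor Q) | ((U nor G) nor P)) nor ~W.

H xor Q = T xor F = T
U nor G = T nor F = F
(U nor G) nor P = F nor T = F
(H xor Q) | ((U nor G) nor P) = T | F = T
~W = ~F = T
((H xor Q) | ((U nor G) nor P)) nor ~W = T nor T = F
Thus (A) is false.

(B): Parsed as (U <-> (~P & ~Q)) xor (~W -> ~H)

~P = ~T = F
~Q = ~F = T
~P & ~Q = F & T = F
U <-> (~P & ~Q) = T <-> F = F
~W = ~F = T
~H = ~T = F
~W -> ~H = T -> F = F
(U <-> (~P & ~Q)) xor (~W -> ~H) = F xor F = F
Hence (B) is false.

(C): Formalization: ((~G -> ~Q) <-> (U nor W)) nor H

~G = ~F = T
~Q = ~F = T
~G -> ~Q = T -> T = T
U nor W = T nor F = F
(~G -> ~Q) <-> (U nor W) = T <-> F = F
((~G -> ~Q) <-> (U nor W)) nor H = F nor T = F
Thus (C) is false.

Count: 0.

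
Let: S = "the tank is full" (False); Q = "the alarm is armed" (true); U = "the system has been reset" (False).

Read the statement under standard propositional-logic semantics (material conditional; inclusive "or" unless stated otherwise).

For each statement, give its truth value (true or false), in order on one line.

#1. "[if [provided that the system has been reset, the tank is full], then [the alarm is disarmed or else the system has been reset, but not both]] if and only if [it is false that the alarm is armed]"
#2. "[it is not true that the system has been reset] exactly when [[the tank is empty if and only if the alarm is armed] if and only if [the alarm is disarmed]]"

#1: Formalization: ((U → S) → (¬Q ⊕ U)) ↔ ¬Q

U → S = F → F = T
¬Q = ¬T = F
¬Q ⊕ U = F ⊕ F = F
(U → S) → (¬Q ⊕ U) = T → F = F
¬Q = ¬T = F
((U → S) → (¬Q ⊕ U)) ↔ ¬Q = F ↔ F = T
Thus #1 is true.

#2: Parsed as ¬U ↔ ((¬S ↔ Q) ↔ ¬Q)

¬U = ¬F = T
¬S = ¬F = T
¬S ↔ Q = T ↔ T = T
¬Q = ¬T = F
(¬S ↔ Q) ↔ ¬Q = T ↔ F = F
¬U ↔ ((¬S ↔ Q) ↔ ¬Q) = T ↔ F = F
Thus #2 is false.

#1 True / #2 False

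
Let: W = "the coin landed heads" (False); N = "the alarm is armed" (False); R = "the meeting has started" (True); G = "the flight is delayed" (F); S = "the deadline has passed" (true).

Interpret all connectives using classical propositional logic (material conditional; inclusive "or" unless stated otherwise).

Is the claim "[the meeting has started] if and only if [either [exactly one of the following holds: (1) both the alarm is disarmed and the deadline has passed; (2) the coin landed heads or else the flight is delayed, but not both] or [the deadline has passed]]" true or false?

Formalization: R iff (((not N and S) xor (W xor G)) or S)

not N = not False = True
not N and S = True and True = True
W xor G = False xor False = False
(not N and S) xor (W xor G) = True xor False = True
((not N and S) xor (W xor G)) or S = True or True = True
R iff (((not N and S) xor (W xor G)) or S) = True iff True = True

true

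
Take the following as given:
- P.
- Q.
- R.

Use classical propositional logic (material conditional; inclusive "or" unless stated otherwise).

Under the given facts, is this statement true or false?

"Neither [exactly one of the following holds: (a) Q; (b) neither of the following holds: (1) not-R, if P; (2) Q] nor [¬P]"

Formalization: (Q xor ((P -> ~R) nor Q)) nor ~P

~R = ~T = F
P -> ~R = T -> F = F
(P -> ~R) nor Q = F nor T = F
Q xor ((P -> ~R) nor Q) = T xor F = T
~P = ~T = F
(Q xor ((P -> ~R) nor Q)) nor ~P = T nor F = F

False.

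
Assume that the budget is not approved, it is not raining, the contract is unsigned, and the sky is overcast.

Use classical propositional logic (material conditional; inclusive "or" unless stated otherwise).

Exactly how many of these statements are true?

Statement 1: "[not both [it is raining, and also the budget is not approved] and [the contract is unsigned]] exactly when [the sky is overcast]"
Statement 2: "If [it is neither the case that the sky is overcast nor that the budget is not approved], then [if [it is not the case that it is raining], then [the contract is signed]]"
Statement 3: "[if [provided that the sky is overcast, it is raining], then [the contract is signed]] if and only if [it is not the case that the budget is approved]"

Let Q = "it is raining" (False), P = "the budget is approved" (False), R = "the contract is signed" (False), S = "the sky is overcast" (True).

Statement 1: Parsed as ((Q and not P) nand not R) iff S

not P = not False = True
Q and not P = False and True = False
not R = not False = True
(Q and not P) nand not R = False nand True = True
((Q and not P) nand not R) iff S = True iff True = True
So Statement 1 is true.

Statement 2: Formalization: (S nor not P) -> (not Q -> R)

not P = not False = True
S nor not P = True nor True = False
not Q = not False = True
not Q -> R = True -> False = False
(S nor not P) -> (not Q -> R) = False -> False = True
So Statement 2 is true.

Statement 3: Formalization: ((S -> Q) -> R) iff not P

S -> Q = True -> False = False
(S -> Q) -> R = False -> False = True
not P = not False = True
((S -> Q) -> R) iff not P = True iff True = True
Thus Statement 3 is true.

True statements: 3 (Statement 1, Statement 2, Statement 3).

3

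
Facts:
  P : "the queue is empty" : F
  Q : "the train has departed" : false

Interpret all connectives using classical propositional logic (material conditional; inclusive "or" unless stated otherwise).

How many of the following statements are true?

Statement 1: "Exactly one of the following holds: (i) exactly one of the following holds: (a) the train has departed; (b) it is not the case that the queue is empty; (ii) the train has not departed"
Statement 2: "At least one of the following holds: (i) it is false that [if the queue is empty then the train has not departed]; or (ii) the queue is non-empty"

1

Statement 1: In symbols: (Q ⊕ ¬P) ⊕ ¬Q

¬P = ¬F = T
Q ⊕ ¬P = F ⊕ T = T
¬Q = ¬F = T
(Q ⊕ ¬P) ⊕ ¬Q = T ⊕ T = F
Thus Statement 1 is false.

Statement 2: Formalization: ¬(P → ¬Q) ∨ ¬P

¬Q = ¬F = T
P → ¬Q = F → T = T
¬(P → ¬Q) = ¬T = F
¬P = ¬F = T
¬(P → ¬Q) ∨ ¬P = F ∨ T = T
Thus Statement 2 is true.

True statements: 1 (Statement 2).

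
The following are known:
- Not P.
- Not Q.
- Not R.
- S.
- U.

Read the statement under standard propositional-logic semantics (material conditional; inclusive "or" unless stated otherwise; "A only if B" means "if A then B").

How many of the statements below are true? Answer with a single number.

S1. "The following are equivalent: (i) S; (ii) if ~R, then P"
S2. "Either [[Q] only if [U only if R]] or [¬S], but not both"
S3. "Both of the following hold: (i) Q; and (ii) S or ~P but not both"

1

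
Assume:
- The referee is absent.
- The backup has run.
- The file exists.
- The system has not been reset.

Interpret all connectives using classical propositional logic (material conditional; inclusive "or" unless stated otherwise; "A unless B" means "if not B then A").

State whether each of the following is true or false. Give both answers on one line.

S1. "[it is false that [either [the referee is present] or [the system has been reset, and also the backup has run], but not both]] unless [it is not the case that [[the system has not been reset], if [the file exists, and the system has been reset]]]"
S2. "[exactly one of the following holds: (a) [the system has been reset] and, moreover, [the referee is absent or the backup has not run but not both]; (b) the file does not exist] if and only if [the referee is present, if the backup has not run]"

Let G = "the referee is present" (F), U = "the system has been reset" (F), H = "the backup has run" (T), Q = "the file exists" (T).

S1: Parsed as ~(G xor (U & H)) | ~((Q & U) -> ~U)

U & H = F & T = F
G xor (U & H) = F xor F = F
~(G xor (U & H)) = ~F = T
Q & U = T & F = F
~U = ~F = T
(Q & U) -> ~U = F -> T = T
~((Q & U) -> ~U) = ~T = F
~(G xor (U & H)) | ~((Q & U) -> ~U) = T | F = T
So S1 is true.

S2: Parsed as ((U & (~G xor ~H)) xor ~Q) <-> (~H -> G)

~G = ~F = T
~H = ~T = F
~G xor ~H = T xor F = T
U & (~G xor ~H) = F & T = F
~Q = ~T = F
(U & (~G xor ~H)) xor ~Q = F xor F = F
~H = ~T = F
~H -> G = F -> F = T
((U & (~G xor ~H)) xor ~Q) <-> (~H -> G) = F <-> T = F
Hence S2 is false.

S1 T; S2 F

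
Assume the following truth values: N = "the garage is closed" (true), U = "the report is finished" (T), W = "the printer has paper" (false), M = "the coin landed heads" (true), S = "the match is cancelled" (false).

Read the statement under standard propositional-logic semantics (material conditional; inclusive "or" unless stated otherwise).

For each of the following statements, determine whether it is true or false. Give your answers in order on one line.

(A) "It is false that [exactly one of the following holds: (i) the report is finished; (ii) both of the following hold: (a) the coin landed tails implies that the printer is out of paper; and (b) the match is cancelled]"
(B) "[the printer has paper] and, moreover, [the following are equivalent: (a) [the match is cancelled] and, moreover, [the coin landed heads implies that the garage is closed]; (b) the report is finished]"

(A) false, (B) false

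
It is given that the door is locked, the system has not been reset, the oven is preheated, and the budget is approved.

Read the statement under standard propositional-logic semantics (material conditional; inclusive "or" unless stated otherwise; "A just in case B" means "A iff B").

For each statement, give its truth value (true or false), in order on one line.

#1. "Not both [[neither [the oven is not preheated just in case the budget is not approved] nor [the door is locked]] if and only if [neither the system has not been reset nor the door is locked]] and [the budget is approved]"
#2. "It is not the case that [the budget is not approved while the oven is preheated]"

Let R = "the oven is preheated" (T), S = "the budget is approved" (T), P = "the door is locked" (T), Q = "the system has been reset" (F).

#1: Formalization: (((~R <-> ~S) nor P) <-> (~Q nor P)) nand S

~R = ~T = F
~S = ~T = F
~R <-> ~S = F <-> F = T
(~R <-> ~S) nor P = T nor T = F
~Q = ~F = T
~Q nor P = T nor T = F
((~R <-> ~S) nor P) <-> (~Q nor P) = F <-> F = T
(((~R <-> ~S) nor P) <-> (~Q nor P)) nand S = T nand T = F
Hence #1 is false.

#2: Formalization: ~(~S & R)

~S = ~T = F
~S & R = F & T = F
~(~S & R) = ~F = T
Thus #2 is true.

#1 False / #2 True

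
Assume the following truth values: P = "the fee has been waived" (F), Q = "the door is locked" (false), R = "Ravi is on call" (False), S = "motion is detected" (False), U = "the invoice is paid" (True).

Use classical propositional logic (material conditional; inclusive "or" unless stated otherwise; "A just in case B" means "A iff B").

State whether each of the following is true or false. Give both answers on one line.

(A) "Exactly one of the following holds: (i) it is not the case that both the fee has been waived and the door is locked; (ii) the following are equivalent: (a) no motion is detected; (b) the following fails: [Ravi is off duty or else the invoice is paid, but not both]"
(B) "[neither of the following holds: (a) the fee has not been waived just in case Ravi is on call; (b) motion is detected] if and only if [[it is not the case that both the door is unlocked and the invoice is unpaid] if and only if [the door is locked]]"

(A): This is (P nand Q) xor (~S <-> ~(~R xor U)).

P nand Q = F nand F = T
~S = ~F = T
~R = ~F = T
~R xor U = T xor T = F
~(~R xor U) = ~F = T
~S <-> ~(~R xor U) = T <-> T = T
(P nand Q) xor (~S <-> ~(~R xor U)) = T xor T = F
Hence (A) is false.

(B): Parsed as ((~P <-> R) nor S) <-> ((~Q nand ~U) <-> Q)

~P = ~F = T
~P <-> R = T <-> F = F
(~P <-> R) nor S = F nor F = T
~Q = ~F = T
~U = ~T = F
~Q nand ~U = T nand F = T
(~Q nand ~U) <-> Q = T <-> F = F
((~P <-> R) nor S) <-> ((~Q nand ~U) <-> Q) = T <-> F = F
Thus (B) is false.

(A) False; (B) False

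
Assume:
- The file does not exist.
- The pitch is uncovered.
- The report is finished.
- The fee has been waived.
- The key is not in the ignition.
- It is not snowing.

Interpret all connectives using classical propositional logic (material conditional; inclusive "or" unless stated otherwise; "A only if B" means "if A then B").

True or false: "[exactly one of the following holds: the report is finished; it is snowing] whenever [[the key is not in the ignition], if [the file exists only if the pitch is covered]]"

Let P = "the file exists" (F), Q = "the pitch is covered" (F), U = "the key is in the ignition" (F), R = "the report is finished" (T), V = "it is snowing" (F).
Parsed as ((P → Q) → ¬U) → (R ⊕ V)

P → Q = F → F = T
¬U = ¬F = T
(P → Q) → ¬U = T → T = T
R ⊕ V = T ⊕ F = T
((P → Q) → ¬U) → (R ⊕ V) = T → T = T

True.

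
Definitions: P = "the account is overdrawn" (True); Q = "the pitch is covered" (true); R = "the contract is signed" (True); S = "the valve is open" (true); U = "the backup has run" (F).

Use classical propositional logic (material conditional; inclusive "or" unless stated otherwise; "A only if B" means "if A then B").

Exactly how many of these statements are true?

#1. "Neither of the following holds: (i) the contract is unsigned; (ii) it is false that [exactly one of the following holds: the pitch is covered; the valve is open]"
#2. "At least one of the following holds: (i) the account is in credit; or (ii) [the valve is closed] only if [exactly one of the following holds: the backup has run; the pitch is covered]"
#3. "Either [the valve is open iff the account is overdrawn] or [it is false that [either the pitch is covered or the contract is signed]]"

#1: Formalization: not R nor not (Q xor S)

not R = not True = False
Q xor S = True xor True = False
not (Q xor S) = not False = True
not R nor not (Q xor S) = False nor True = False
Hence #1 is false.

#2: This is not P or (not S -> (U xor Q)).

not P = not True = False
not S = not True = False
U xor Q = False xor True = True
not S -> (U xor Q) = False -> True = True
not P or (not S -> (U xor Q)) = False or True = True
So #2 is true.

#3: Formalization: (S iff P) or not (Q or R)

S iff P = True iff True = True
Q or R = True or True = True
not (Q or R) = not True = False
(S iff P) or not (Q or R) = True or False = True
So #3 is true.

2 of the 3 statements are true (#2, #3).

2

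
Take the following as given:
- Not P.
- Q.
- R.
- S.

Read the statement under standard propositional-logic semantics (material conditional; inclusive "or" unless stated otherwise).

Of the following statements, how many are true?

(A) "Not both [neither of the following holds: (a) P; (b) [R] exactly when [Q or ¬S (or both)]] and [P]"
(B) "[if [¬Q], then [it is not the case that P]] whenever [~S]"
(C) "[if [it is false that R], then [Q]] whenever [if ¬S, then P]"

(A): Parsed as (P nor (R <-> (Q | ~S))) nand P

~S = ~T = F
Q | ~S = T | F = T
R <-> (Q | ~S) = T <-> T = T
P nor (R <-> (Q | ~S)) = F nor T = F
(P nor (R <-> (Q | ~S))) nand P = F nand F = T
Thus (A) is true.

(B): Parsed as ~S -> (~Q -> ~P)

~S = ~T = F
~Q = ~T = F
~P = ~F = T
~Q -> ~P = F -> T = T
~S -> (~Q -> ~P) = F -> T = T
So (B) is true.

(C): In symbols: (~S -> P) -> (~R -> Q)

~S = ~T = F
~S -> P = F -> F = T
~R = ~T = F
~R -> Q = F -> T = T
(~S -> P) -> (~R -> Q) = T -> T = T
Thus (C) is true.

True statements: 3 ((A), (B), (C)).

3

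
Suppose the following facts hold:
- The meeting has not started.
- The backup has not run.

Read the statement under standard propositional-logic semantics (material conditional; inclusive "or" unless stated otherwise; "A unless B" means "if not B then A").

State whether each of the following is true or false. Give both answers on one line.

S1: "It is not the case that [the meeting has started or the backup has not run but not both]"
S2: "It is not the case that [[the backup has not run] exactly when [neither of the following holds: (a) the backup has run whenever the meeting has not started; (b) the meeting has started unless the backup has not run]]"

S1 False; S2 True

Let P = "the meeting has started" (F), Q = "the backup has run" (F).

S1: In symbols: ¬(P ⊕ ¬Q)

¬Q = ¬F = T
P ⊕ ¬Q = F ⊕ T = T
¬(P ⊕ ¬Q) = ¬T = F
Hence S1 is false.

S2: This is ¬(¬Q ↔ ((¬P → Q) ↓ (P ∨ ¬Q))).

¬Q = ¬F = T
¬P = ¬F = T
¬P → Q = T → F = F
¬Q = ¬F = T
P ∨ ¬Q = F ∨ T = T
(¬P → Q) ↓ (P ∨ ¬Q) = F ↓ T = F
¬Q ↔ ((¬P → Q) ↓ (P ∨ ¬Q)) = T ↔ F = F
¬(¬Q ↔ ((¬P → Q) ↓ (P ∨ ¬Q))) = ¬F = T
Hence S2 is true.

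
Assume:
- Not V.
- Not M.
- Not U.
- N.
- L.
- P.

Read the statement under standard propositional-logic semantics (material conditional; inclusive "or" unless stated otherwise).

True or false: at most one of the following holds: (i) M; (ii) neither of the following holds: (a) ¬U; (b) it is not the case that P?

True

In symbols: M nand (not U nor not P)

not U = not False = True
not P = not True = False
not U nor not P = True nor False = False
M nand (not U nor not P) = False nand False = True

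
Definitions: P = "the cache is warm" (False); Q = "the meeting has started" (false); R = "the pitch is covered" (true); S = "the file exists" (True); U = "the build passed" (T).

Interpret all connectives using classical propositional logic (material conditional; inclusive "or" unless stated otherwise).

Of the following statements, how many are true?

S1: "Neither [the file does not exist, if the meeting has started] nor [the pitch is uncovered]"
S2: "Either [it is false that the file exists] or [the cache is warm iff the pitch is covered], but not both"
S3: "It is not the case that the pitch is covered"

0

S1: This is (Q -> not S) nor not R.

not S = not True = False
Q -> not S = False -> False = True
not R = not True = False
(Q -> not S) nor not R = True nor False = False
So S1 is false.

S2: In symbols: not S xor (P iff R)

not S = not True = False
P iff R = False iff True = False
not S xor (P iff R) = False xor False = False
So S2 is false.

S3: This is not R.

not R = not True = False
Hence S3 is false.

Count: 0.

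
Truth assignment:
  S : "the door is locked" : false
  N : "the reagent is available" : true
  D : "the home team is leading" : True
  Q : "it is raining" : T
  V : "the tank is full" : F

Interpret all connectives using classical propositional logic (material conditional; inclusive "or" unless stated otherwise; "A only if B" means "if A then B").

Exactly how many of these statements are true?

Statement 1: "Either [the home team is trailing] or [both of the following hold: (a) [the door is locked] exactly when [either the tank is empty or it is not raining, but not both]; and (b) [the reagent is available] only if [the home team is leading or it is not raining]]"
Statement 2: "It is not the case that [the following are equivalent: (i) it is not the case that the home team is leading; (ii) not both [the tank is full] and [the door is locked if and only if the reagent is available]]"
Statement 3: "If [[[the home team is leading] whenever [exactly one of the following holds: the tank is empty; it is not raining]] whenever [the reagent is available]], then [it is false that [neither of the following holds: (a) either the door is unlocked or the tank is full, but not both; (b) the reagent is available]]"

2

Statement 1: Formalization: not D or ((S iff (not V xor not Q)) and (N -> (D or not Q)))

not D = not True = False
not V = not False = True
not Q = not True = False
not V xor not Q = True xor False = True
S iff (not V xor not Q) = False iff True = False
not Q = not True = False
D or not Q = True or False = True
N -> (D or not Q) = True -> True = True
(S iff (not V xor not Q)) and (N -> (D or not Q)) = False and True = False
not D or ((S iff (not V xor not Q)) and (N -> (D or not Q))) = False or False = False
Hence Statement 1 is false.

Statement 2: This is not (not D iff (V nand (S iff N))).

not D = not True = False
S iff N = False iff True = False
V nand (S iff N) = False nand False = True
not D iff (V nand (S iff N)) = False iff True = False
not (not D iff (V nand (S iff N))) = not False = True
Hence Statement 2 is true.

Statement 3: In symbols: (N -> ((not V xor not Q) -> D)) -> not ((not S xor V) nor N)

not V = not False = True
not Q = not True = False
not V xor not Q = True xor False = True
(not V xor not Q) -> D = True -> True = True
N -> ((not V xor not Q) -> D) = True -> True = True
not S = not False = True
not S xor V = True xor False = True
(not S xor V) nor N = True nor True = False
not ((not S xor V) nor N) = not False = True
(N -> ((not V xor not Q) -> D)) -> not ((not S xor V) nor N) = True -> True = True
Hence Statement 3 is true.

2 of the 3 statements are true.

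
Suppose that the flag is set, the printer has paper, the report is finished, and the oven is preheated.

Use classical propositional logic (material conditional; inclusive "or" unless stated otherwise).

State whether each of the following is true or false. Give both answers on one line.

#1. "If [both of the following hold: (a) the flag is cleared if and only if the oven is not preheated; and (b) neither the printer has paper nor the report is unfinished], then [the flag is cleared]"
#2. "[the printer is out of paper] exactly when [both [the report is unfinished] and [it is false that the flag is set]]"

#1 true, #2 true

Let P = "the flag is set" (T), S = "the oven is preheated" (T), Q = "the printer has paper" (T), R = "the report is finished" (T).

#1: Formalization: ((~P <-> ~S) & (Q nor ~R)) -> ~P

~P = ~T = F
~S = ~T = F
~P <-> ~S = F <-> F = T
~R = ~T = F
Q nor ~R = T nor F = F
(~P <-> ~S) & (Q nor ~R) = T & F = F
~P = ~T = F
((~P <-> ~S) & (Q nor ~R)) -> ~P = F -> F = T
Hence #1 is true.

#2: Parsed as ~Q <-> (~R & ~P)

~Q = ~T = F
~R = ~T = F
~P = ~T = F
~R & ~P = F & F = F
~Q <-> (~R & ~P) = F <-> F = T
So #2 is true.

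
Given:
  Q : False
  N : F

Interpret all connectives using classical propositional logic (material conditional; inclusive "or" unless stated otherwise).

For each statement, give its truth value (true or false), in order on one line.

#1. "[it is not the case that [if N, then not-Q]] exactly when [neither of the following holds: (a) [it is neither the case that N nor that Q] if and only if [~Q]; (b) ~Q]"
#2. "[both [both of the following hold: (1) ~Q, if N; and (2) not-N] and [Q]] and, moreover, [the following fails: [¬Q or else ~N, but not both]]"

#1: In symbols: ¬(N → ¬Q) ↔ (((N ↓ Q) ↔ ¬Q) ↓ ¬Q)

¬Q = ¬F = T
N → ¬Q = F → T = T
¬(N → ¬Q) = ¬T = F
N ↓ Q = F ↓ F = T
¬Q = ¬F = T
(N ↓ Q) ↔ ¬Q = T ↔ T = T
¬Q = ¬F = T
((N ↓ Q) ↔ ¬Q) ↓ ¬Q = T ↓ T = F
¬(N → ¬Q) ↔ (((N ↓ Q) ↔ ¬Q) ↓ ¬Q) = F ↔ F = T
So #1 is true.

#2: This is (((N → ¬Q) ∧ ¬N) ∧ Q) ∧ ¬(¬Q ⊕ ¬N).

¬Q = ¬F = T
N → ¬Q = F → T = T
¬N = ¬F = T
(N → ¬Q) ∧ ¬N = T ∧ T = T
((N → ¬Q) ∧ ¬N) ∧ Q = T ∧ F = F
¬Q = ¬F = T
¬N = ¬F = T
¬Q ⊕ ¬N = T ⊕ T = F
¬(¬Q ⊕ ¬N) = ¬F = T
(((N → ¬Q) ∧ ¬N) ∧ Q) ∧ ¬(¬Q ⊕ ¬N) = F ∧ T = F
So #2 is false.

#1 true, #2 false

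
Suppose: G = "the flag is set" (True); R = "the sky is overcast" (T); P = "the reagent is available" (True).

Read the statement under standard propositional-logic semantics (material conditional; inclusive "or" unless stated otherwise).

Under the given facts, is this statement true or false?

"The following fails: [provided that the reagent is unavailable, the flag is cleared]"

This is not (not P -> not G).

not P = not True = False
not G = not True = False
not P -> not G = False -> False = True
not (not P -> not G) = not True = False

The statement is false.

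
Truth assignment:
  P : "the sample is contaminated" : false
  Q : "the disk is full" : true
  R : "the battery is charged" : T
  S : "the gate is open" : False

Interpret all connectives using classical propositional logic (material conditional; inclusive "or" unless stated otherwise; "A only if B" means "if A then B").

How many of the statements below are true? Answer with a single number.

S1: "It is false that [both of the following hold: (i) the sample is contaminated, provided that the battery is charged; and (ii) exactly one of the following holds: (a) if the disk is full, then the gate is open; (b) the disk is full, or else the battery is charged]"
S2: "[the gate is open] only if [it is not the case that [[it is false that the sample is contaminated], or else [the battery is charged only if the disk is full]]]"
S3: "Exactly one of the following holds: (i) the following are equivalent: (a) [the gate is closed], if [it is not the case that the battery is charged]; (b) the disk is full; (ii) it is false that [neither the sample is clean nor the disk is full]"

2

S1: This is not ((R -> P) and ((Q -> S) xor (Q or R))).

R -> P = True -> False = False
Q -> S = True -> False = False
Q or R = True or True = True
(Q -> S) xor (Q or R) = False xor True = True
(R -> P) and ((Q -> S) xor (Q or R)) = False and True = False
not ((R -> P) and ((Q -> S) xor (Q or R))) = not False = True
Hence S1 is true.

S2: Formalization: S -> not (not P or (R -> Q))

not P = not False = True
R -> Q = True -> True = True
not P or (R -> Q) = True or True = True
not (not P or (R -> Q)) = not True = False
S -> not (not P or (R -> Q)) = False -> False = True
So S2 is true.

S3: Formalization: ((not R -> not S) iff Q) xor not (not P nor Q)

not R = not True = False
not S = not False = True
not R -> not S = False -> True = True
(not R -> not S) iff Q = True iff True = True
not P = not False = True
not P nor Q = True nor True = False
not (not P nor Q) = not False = True
((not R -> not S) iff Q) xor not (not P nor Q) = True xor True = False
So S3 is false.

2 of the 3 statements are true.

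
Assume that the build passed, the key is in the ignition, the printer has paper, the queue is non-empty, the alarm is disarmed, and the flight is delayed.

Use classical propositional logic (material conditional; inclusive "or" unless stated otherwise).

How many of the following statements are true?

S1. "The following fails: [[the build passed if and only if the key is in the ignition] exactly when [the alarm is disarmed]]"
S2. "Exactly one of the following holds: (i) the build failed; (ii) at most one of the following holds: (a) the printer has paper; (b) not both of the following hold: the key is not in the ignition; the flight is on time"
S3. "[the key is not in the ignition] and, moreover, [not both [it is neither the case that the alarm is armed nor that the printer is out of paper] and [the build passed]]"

0

Let H = "the build passed" (True), W = "the key is in the ignition" (True), R = "the alarm is armed" (False), N = "the printer has paper" (True), P = "the flight is delayed" (True).

S1: Parsed as not ((H iff W) iff not R)

H iff W = True iff True = True
not R = not False = True
(H iff W) iff not R = True iff True = True
not ((H iff W) iff not R) = not True = False
Hence S1 is false.

S2: In symbols: not H xor (N nand (not W nand not P))

not H = not True = False
not W = not True = False
not P = not True = False
not W nand not P = False nand False = True
N nand (not W nand not P) = True nand True = False
not H xor (N nand (not W nand not P)) = False xor False = False
So S2 is false.

S3: In symbols: not W and ((R nor not N) nand H)

not W = not True = False
not N = not True = False
R nor not N = False nor False = True
(R nor not N) nand H = True nand True = False
not W and ((R nor not N) nand H) = False and False = False
Thus S3 is false.

0 of the 3 statements are true (none).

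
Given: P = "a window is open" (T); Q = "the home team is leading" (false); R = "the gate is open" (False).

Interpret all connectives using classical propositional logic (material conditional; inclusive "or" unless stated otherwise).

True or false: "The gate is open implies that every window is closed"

True.

Formalization: R -> not P

not P = not True = False
R -> not P = False -> False = True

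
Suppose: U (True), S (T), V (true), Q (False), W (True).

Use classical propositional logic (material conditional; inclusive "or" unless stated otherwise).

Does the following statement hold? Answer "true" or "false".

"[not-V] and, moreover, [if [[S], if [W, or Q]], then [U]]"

False.

Formalization: ¬V ∧ (((W ∨ Q) → S) → U)

¬V = ¬T = F
W ∨ Q = T ∨ F = T
(W ∨ Q) → S = T → T = T
((W ∨ Q) → S) → U = T → T = T
¬V ∧ (((W ∨ Q) → S) → U) = F ∧ T = F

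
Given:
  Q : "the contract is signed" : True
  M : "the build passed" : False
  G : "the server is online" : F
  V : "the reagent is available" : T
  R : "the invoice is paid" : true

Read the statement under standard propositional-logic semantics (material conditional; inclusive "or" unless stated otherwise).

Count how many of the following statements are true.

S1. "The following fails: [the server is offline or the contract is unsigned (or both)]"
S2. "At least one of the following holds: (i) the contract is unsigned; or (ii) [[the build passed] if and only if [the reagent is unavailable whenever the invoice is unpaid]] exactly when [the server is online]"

S1: Parsed as ~(~G | ~Q)

~G = ~F = T
~Q = ~T = F
~G | ~Q = T | F = T
~(~G | ~Q) = ~T = F
Thus S1 is false.

S2: Formalization: ~Q | ((M <-> (~R -> ~V)) <-> G)

~Q = ~T = F
~R = ~T = F
~V = ~T = F
~R -> ~V = F -> F = T
M <-> (~R -> ~V) = F <-> T = F
(M <-> (~R -> ~V)) <-> G = F <-> F = T
~Q | ((M <-> (~R -> ~V)) <-> G) = F | T = T
Thus S2 is true.

Count: 1.

1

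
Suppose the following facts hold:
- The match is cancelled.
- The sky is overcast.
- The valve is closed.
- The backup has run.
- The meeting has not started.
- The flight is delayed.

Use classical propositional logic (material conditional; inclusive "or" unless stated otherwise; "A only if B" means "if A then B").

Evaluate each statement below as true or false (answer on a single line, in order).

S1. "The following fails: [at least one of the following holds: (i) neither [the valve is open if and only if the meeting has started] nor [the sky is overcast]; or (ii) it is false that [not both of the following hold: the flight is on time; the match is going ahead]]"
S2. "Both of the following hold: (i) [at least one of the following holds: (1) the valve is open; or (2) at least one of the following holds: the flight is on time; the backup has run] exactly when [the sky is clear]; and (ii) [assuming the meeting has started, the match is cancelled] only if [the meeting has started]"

Let R = "the valve is open" (False), Q = "the meeting has started" (False), V = "the sky is overcast" (True), S = "the flight is delayed" (True), U = "the match is cancelled" (True), G = "the backup has run" (True).

S1: Formalization: not (((R iff Q) nor V) or not (not S nand not U))

R iff Q = False iff False = True
(R iff Q) nor V = True nor True = False
not S = not True = False
not U = not True = False
not S nand not U = False nand False = True
not (not S nand not U) = not True = False
((R iff Q) nor V) or not (not S nand not U) = False or False = False
not (((R iff Q) nor V) or not (not S nand not U)) = not False = True
Hence S1 is true.

S2: This is ((R or (not S or G)) iff not V) and ((Q -> U) -> Q).

not S = not True = False
not S or G = False or True = True
R or (not S or G) = False or True = True
not V = not True = False
(R or (not S or G)) iff not V = True iff False = False
Q -> U = False -> True = True
(Q -> U) -> Q = True -> False = False
((R or (not S or G)) iff not V) and ((Q -> U) -> Q) = False and False = False
Thus S2 is false.

S1 T, S2 F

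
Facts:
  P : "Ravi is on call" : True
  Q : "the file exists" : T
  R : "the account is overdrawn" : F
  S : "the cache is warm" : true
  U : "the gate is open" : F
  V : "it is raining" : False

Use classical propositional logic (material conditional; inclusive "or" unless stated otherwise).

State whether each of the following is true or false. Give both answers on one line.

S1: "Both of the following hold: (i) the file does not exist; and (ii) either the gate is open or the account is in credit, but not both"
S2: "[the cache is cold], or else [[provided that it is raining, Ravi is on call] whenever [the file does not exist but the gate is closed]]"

S1 F; S2 T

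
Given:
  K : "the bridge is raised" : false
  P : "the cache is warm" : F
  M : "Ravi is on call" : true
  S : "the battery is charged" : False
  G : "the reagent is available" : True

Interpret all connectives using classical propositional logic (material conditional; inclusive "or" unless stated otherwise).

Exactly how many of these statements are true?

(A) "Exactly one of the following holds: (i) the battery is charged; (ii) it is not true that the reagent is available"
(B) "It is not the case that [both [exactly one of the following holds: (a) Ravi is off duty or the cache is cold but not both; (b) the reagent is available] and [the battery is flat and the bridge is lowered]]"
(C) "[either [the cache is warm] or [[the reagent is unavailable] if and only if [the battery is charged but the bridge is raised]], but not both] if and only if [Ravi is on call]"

2

(A): This is S xor ~G.

~G = ~T = F
S xor ~G = F xor F = F
Thus (A) is false.

(B): Formalization: ~(((~M xor ~P) xor G) & (~S & ~K))

~M = ~T = F
~P = ~F = T
~M xor ~P = F xor T = T
(~M xor ~P) xor G = T xor T = F
~S = ~F = T
~K = ~F = T
~S & ~K = T & T = T
((~M xor ~P) xor G) & (~S & ~K) = F & T = F
~(((~M xor ~P) xor G) & (~S & ~K)) = ~F = T
Hence (B) is true.

(C): Parsed as (P xor (~G <-> (S & K))) <-> M

~G = ~T = F
S & K = F & F = F
~G <-> (S & K) = F <-> F = T
P xor (~G <-> (S & K)) = F xor T = T
(P xor (~G <-> (S & K))) <-> M = T <-> T = T
So (C) is true.

Count: 2.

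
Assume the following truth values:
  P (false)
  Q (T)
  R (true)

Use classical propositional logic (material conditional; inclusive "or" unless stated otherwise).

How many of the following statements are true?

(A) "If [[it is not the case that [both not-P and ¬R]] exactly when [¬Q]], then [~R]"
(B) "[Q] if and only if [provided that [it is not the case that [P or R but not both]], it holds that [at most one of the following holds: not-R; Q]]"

(A): In symbols: (¬(¬P ∧ ¬R) ↔ ¬Q) → ¬R

¬P = ¬F = T
¬R = ¬T = F
¬P ∧ ¬R = T ∧ F = F
¬(¬P ∧ ¬R) = ¬F = T
¬Q = ¬T = F
¬(¬P ∧ ¬R) ↔ ¬Q = T ↔ F = F
¬R = ¬T = F
(¬(¬P ∧ ¬R) ↔ ¬Q) → ¬R = F → F = T
So (A) is true.

(B): Formalization: Q ↔ (¬(P ⊕ R) → (¬R ↑ Q))

P ⊕ R = F ⊕ T = T
¬(P ⊕ R) = ¬T = F
¬R = ¬T = F
¬R ↑ Q = F ↑ T = T
¬(P ⊕ R) → (¬R ↑ Q) = F → T = T
Q ↔ (¬(P ⊕ R) → (¬R ↑ Q)) = T ↔ T = T
Thus (B) is true.

2 of the 2 statements are true ((A), (B)).

2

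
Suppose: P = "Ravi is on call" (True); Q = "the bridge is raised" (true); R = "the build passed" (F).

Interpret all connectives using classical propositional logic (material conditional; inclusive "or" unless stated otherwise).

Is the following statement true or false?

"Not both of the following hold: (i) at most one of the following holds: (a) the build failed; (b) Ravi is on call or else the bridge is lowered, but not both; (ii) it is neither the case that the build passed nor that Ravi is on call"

Parsed as (¬R ↑ (P ⊕ ¬Q)) ↑ (R ↓ P)

¬R = ¬F = T
¬Q = ¬T = F
P ⊕ ¬Q = T ⊕ F = T
¬R ↑ (P ⊕ ¬Q) = T ↑ T = F
R ↓ P = F ↓ T = F
(¬R ↑ (P ⊕ ¬Q)) ↑ (R ↓ P) = F ↑ F = T

true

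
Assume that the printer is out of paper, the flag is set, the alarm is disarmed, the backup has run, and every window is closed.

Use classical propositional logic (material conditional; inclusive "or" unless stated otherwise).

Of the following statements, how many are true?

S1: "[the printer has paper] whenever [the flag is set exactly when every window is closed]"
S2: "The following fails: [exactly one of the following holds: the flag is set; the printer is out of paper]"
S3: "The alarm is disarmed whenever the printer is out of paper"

Let U = "the flag is set" (True), Q = "a window is open" (False), D = "the printer has paper" (False), N = "the alarm is armed" (False).

S1: This is (U iff not Q) -> D.

not Q = not False = True
U iff not Q = True iff True = True
(U iff not Q) -> D = True -> False = False
So S1 is false.

S2: This is not (U xor not D).

not D = not False = True
U xor not D = True xor True = False
not (U xor not D) = not False = True
Thus S2 is true.

S3: This is not D -> not N.

not D = not False = True
not N = not False = True
not D -> not N = True -> True = True
Hence S3 is true.

Count: 2.

2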